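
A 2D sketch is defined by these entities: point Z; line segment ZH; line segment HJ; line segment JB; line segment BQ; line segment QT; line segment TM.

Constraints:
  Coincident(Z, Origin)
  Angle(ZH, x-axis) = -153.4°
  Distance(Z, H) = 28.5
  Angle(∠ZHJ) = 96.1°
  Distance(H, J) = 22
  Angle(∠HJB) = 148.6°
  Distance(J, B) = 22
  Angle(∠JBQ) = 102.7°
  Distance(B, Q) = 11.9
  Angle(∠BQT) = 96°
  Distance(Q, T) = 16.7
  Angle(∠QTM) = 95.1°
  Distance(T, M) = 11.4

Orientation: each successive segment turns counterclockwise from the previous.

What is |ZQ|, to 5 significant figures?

40.382

∠HJB = 148.6° gives JB at -38.100° from the x-axis; with |JB| = 22.0, B = (-0.46626, -46.943). ∠JBQ = 102.7° gives BQ at 39.200° from the x-axis; with |BQ| = 11.9, Q = (8.7556, -39.422). Then |ZQ| = |Q − Z| = 40.382.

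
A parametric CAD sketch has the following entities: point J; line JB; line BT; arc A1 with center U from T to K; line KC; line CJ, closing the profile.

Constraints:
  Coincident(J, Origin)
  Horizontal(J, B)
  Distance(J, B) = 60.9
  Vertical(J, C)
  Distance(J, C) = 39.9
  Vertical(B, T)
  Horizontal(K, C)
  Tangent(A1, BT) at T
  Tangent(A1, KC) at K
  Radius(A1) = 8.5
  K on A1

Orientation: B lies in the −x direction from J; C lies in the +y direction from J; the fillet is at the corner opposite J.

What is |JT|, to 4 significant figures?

68.52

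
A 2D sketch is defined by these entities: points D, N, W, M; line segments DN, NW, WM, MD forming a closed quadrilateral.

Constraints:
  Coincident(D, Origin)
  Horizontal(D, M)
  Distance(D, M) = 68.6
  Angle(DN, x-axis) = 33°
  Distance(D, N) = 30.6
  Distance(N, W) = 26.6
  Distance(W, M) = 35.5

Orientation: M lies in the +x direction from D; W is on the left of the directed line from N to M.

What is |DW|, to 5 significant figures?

57.165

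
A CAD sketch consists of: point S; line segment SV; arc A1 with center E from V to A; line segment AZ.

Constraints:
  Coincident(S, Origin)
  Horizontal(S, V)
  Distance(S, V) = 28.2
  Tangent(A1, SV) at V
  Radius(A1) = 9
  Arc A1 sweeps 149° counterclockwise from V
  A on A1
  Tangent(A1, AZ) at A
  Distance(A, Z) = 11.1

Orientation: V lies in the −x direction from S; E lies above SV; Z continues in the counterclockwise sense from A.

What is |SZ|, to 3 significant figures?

40.0

On A1, V sits at bearing -90° from E; a 149° counterclockwise sweep puts A at bearing 59°, so A = E + 9.0·(cos 59°, sin 59°) = (-23.6, 16.7). Tangency of A1 to AZ means the radius EA is perpendicular to AZ, so AZ runs along (−sin 59°, cos 59°); with |AZ| = 11.1, Z = (-33.1, 22.4). Then |SZ| = |Z − S| = 40.0.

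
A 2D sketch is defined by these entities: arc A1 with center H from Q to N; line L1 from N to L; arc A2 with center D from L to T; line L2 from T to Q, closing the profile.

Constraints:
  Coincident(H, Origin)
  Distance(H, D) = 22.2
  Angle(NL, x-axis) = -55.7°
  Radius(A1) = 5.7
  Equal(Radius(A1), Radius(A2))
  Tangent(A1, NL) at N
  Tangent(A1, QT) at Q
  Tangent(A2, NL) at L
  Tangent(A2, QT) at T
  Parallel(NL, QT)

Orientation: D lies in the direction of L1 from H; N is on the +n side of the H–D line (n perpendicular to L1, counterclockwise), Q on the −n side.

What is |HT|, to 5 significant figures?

22.920

Tangency of A1 to both parallel lines with radius 5.7 puts N and Q at H ± 5.7·n: N = (4.7088, 3.2121), Q = (-4.7088, -3.2121). Equal radii place L and T the same way about D: L = D + 5.7·n = (17.219, -15.127), T = D − 5.7·n = (7.8015, -21.551). Then |HT| = |T − H| = 22.920.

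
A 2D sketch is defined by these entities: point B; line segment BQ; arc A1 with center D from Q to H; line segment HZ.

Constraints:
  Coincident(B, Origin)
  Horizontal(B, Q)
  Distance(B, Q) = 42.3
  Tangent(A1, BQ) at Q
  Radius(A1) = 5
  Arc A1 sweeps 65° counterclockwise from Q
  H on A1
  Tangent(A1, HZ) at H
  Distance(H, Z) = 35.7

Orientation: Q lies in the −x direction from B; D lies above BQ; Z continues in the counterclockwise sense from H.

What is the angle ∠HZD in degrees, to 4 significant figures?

7.973°

On A1, Q sits at bearing -90° from D; a 65° counterclockwise sweep puts H at bearing -25°, so H = D + 5.0·(cos -25°, sin -25°) = (-37.77, 2.887). Tangency of A1 to HZ means the radius DH is perpendicular to HZ, so HZ runs along (−sin -25°, cos -25°); with |HZ| = 35.7, Z = (-22.68, 35.24). Then cos ∠HZD = ZH·ZD / (|ZH||ZD|), giving 7.973°.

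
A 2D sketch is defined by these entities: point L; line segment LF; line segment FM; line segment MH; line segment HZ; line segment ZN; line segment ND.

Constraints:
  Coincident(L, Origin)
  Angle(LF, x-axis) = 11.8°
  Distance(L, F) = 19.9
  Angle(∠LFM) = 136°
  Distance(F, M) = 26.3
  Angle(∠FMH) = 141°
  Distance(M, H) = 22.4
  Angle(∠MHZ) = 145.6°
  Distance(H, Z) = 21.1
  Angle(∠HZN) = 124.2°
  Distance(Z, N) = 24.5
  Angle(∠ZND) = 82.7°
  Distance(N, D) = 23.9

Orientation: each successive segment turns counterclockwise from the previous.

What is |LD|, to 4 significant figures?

39.01

∠HZN = 124.2° gives ZN at -175.0° from the x-axis; with |ZN| = 24.5, N = (-5.355, 62.36). ∠ZND = 82.7° gives ND at -77.70° from the x-axis; with |ND| = 23.9, D = (-0.2633, 39.01). Then |LD| = |D − L| = 39.01.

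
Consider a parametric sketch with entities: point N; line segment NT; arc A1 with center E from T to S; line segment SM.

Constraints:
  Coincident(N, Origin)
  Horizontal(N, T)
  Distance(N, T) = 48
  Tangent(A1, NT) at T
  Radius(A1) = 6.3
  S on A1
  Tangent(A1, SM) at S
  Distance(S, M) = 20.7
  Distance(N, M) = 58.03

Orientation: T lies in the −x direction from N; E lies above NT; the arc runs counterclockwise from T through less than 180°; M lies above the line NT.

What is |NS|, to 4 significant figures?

43.22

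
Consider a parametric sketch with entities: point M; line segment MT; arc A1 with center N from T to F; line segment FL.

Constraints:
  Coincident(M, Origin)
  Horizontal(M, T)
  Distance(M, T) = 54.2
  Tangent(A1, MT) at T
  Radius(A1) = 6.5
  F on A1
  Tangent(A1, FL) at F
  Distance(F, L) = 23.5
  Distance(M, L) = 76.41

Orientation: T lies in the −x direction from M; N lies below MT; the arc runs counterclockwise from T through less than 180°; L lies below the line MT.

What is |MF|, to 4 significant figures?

59.52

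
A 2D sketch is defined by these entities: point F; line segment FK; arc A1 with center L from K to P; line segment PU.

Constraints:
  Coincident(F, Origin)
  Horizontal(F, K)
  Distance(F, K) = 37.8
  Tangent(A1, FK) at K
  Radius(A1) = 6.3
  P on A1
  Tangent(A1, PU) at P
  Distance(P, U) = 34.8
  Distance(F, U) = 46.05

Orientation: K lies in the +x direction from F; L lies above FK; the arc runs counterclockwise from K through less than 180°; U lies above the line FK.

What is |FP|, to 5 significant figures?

44.188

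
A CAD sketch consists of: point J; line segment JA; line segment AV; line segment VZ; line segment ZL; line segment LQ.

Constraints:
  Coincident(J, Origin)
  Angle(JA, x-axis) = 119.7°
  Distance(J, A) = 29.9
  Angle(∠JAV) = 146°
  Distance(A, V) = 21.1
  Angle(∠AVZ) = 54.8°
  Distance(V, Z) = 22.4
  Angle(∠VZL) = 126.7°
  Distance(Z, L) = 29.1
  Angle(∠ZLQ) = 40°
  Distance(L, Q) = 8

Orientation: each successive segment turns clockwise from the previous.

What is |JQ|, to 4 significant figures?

10.31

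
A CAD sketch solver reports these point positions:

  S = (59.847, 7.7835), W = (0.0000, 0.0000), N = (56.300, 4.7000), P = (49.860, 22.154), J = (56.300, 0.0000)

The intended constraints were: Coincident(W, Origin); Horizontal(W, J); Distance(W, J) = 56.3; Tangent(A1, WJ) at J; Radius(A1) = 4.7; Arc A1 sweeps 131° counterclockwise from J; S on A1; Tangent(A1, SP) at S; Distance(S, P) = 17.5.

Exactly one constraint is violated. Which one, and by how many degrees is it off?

Tangent(A1, SP) at S — off by 6.20°.

W = (0.00, 0.00) ✓; W.y = 0.00, J.y = 0.00 ✓; |WJ| = 56.30 ✓; ∠(NJ, JW) = 90.00° ✓; |NJ| = 4.700 ✓; bearing(N→S) − bearing(N→J) = 131.0° ✓; |NS| = 4.700 ✓; ∠(NS, SP) = 96.20° ✗; |SP| = 17.50 ✓.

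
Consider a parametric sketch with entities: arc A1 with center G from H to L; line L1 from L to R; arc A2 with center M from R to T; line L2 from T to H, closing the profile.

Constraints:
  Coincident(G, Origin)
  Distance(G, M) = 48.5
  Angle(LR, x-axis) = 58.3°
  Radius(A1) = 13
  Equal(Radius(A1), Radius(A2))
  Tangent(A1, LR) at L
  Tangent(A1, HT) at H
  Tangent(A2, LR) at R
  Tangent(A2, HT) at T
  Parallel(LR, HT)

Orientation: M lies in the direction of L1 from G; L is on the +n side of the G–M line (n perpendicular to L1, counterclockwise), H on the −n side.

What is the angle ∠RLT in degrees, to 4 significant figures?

28.19°

Tangency of A1 to both parallel lines with radius 13.0 puts L and H at G ± 13.0·n: L = (-11.06, 6.831), H = (11.06, -6.831). Equal radii place R and T the same way about M: R = M + 13.0·n = (14.42, 48.10), T = M − 13.0·n = (36.55, 34.43). Then cos ∠RLT = LR·LT / (|LR||LT|), giving 28.19°.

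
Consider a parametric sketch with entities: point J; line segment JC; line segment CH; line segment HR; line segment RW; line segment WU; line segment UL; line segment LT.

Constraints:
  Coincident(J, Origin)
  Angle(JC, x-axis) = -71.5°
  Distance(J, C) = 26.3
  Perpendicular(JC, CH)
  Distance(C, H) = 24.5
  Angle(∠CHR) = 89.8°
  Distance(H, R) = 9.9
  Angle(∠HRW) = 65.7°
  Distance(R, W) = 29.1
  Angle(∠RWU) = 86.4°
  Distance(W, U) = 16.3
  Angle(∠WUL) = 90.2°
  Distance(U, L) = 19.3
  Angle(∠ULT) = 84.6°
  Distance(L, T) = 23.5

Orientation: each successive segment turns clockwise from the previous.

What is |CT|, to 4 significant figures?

15.60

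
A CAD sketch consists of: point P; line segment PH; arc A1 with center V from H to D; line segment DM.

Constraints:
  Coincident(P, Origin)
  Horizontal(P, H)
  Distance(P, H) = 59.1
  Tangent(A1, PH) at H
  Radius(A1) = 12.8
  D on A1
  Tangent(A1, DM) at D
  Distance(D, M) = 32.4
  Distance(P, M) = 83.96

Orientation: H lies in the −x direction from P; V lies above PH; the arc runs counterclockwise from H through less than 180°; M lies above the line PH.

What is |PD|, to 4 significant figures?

53.69

Checks: |PH| = 59.10 ✓; |VD| = 12.80 ✓; ∠(VD, DM) = 90.00° ✓; |DM| = 32.40 ✓; |PM| = 83.96 ✓.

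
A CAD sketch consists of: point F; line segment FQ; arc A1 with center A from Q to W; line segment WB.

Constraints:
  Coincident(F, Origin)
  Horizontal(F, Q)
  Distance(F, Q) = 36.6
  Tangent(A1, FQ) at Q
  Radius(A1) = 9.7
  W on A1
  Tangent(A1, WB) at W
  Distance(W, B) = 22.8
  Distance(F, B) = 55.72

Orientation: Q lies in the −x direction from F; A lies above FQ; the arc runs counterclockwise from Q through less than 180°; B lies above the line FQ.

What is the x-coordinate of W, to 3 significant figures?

-29.4

Checks: |AW| = 9.700 ✓; ∠(AW, WB) = 90.00° ✓; |WB| = 22.80 ✓; |FB| = 55.72 ✓.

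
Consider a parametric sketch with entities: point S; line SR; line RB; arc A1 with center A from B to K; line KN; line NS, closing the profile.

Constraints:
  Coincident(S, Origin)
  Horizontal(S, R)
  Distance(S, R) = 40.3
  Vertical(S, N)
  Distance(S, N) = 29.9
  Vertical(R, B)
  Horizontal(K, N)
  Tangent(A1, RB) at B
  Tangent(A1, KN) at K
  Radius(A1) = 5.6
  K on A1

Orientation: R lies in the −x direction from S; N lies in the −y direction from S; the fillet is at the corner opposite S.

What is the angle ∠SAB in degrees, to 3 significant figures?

145°

S is at the origin; S and R share the same y with |SR| = 40.3 and R on the −x side, so R = (-40.3, 0.00). SN is vertical with |SN| = 29.9 and N on the −y side, so N = (0.00, -29.9). The virtual corner opposite S is at (-40.3, -29.9). Tangency of A1 to RB means the radius AB is perpendicular to RB and tangency of A1 to KN means the radius AK is perpendicular to KN, with radius 5.6, so the center A sits 5.6 in from both sides at A = (-34.7, -24.3). That places the tangent points at B = (-40.3, -24.3) on RB and K = (-34.7, -29.9) on KN. Then cos ∠SAB = AS·AB / (|AS||AB|), giving 145°.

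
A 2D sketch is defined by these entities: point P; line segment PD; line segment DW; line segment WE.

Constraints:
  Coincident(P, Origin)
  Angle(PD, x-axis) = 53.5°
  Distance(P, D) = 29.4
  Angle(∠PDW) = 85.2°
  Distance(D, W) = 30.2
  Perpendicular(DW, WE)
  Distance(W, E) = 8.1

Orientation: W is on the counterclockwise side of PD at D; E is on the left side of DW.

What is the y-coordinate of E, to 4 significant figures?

32.61

P is at the origin; PD runs at 53.5° with length 29.4, so D = 29.4·(cos 53.5°, sin 53.5°) = (17.49, 23.63). ∠PDW = 85.2°, so DW runs at 53.5° + (180° − 85.2°) = 148.3° from the x-axis; with |DW| = 30.2, W = D + 30.2·(cos 148.3°, sin 148.3°) = (-8.207, 39.50). The perpendicularity gives WE at right angles to DW; with |WE| = 8.1 on the left of DW, E = W + 8.1·(-0.5255, -0.8508) = (-12.46, 32.61). So E.y = 32.61.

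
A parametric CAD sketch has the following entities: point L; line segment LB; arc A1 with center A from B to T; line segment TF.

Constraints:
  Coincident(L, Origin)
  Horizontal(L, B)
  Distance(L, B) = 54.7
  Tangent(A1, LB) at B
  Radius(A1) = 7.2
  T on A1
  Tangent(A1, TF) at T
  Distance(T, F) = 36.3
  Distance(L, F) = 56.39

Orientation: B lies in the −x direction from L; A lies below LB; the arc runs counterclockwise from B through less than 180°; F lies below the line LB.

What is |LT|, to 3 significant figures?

61.6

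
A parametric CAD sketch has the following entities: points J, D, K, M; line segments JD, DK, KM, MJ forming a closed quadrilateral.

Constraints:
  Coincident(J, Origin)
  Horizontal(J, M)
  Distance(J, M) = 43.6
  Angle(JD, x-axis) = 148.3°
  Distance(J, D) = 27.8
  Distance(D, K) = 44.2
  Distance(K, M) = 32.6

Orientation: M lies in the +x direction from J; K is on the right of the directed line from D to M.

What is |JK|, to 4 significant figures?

16.50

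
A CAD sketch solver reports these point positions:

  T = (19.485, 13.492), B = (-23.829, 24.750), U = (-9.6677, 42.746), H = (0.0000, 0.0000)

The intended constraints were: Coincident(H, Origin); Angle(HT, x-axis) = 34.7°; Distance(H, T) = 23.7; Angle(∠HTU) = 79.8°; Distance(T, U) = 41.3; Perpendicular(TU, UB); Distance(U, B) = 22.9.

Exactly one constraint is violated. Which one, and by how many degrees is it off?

Perpendicular(TU, UB) — off by 6.90°.

H = (0.00, 0.00) ✓; HT at 34.70° ✓; |HT| = 23.70 ✓; ∠HTU = 79.80° ✓; |TU| = 41.30 ✓; ∠(TU, UB) = 96.90° ✗; |UB| = 22.90 ✓.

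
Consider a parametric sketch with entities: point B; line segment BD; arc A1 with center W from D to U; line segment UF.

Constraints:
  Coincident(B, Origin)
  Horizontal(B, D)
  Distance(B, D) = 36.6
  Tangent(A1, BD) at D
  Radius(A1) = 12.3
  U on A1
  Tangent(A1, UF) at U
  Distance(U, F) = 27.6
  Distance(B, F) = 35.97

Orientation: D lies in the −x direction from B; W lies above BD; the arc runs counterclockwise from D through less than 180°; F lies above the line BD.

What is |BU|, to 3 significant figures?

26.4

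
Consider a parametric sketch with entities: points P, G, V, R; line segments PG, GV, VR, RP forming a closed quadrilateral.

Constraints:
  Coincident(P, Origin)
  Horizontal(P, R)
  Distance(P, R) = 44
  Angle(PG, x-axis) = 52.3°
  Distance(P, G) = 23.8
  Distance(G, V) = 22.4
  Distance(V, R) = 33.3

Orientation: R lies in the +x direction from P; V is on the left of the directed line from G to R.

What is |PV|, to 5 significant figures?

45.631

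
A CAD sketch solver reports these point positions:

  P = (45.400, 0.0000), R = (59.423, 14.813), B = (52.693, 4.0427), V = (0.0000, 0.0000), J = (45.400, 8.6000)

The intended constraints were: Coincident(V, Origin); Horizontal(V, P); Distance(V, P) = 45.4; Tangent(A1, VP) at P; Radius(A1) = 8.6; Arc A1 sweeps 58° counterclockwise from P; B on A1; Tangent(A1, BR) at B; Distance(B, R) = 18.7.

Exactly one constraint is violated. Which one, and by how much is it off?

Distance(B, R) = 18.7 — off by 6.00.

V = (0.00, 0.00) ✓; V.y = 0.00, P.y = 0.00 ✓; |VP| = 45.40 ✓; ∠(JP, PV) = 90.00° ✓; |JP| = 8.600 ✓; bearing(J→B) − bearing(J→P) = 58.00° ✓; |JB| = 8.600 ✓; ∠(JB, BR) = 90.00° ✓; |BR| = 12.70 ✗.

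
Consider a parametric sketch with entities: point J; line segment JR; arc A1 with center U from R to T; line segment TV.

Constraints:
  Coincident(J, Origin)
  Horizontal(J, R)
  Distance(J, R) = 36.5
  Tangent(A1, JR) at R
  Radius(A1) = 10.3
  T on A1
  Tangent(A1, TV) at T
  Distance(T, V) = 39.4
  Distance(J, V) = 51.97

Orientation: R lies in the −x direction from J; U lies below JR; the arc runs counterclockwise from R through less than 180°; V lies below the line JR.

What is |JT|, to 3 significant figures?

47.6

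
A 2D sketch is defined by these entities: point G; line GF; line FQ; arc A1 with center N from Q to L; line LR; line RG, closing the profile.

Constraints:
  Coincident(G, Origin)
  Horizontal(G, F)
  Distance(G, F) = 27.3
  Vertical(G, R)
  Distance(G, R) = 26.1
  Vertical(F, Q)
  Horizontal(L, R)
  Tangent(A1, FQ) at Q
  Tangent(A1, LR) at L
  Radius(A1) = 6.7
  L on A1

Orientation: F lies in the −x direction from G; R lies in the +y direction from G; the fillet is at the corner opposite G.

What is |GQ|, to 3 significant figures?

33.5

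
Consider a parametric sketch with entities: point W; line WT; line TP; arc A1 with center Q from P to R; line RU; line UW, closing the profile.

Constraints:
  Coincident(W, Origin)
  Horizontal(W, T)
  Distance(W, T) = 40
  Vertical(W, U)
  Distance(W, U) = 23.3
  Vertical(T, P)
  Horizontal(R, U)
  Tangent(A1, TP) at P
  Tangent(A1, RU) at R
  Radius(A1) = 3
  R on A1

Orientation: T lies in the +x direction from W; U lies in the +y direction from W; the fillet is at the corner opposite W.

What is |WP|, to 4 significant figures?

44.86

The virtual corner opposite W is at (40.00, 23.30). Since A1 is tangent to TP there, QP ⟂ TP and tangency of A1 to RU means the radius QR is perpendicular to RU, with radius 3.0, so the center Q sits 3.0 in from both sides at Q = (37.00, 20.30). That places the tangent points at P = (40.00, 20.30) on TP and R = (37.00, 23.30) on RU. Then |WP| = |P − W| = 44.86.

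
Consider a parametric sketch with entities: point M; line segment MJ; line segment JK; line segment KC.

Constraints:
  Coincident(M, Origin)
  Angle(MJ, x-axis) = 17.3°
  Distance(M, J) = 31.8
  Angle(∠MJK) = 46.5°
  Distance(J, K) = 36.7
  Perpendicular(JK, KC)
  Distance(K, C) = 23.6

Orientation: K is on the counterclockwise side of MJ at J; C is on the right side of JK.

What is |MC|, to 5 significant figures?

48.961

∠MJK = 46.5°, so JK runs at 17.3° + (180° − 46.5°) = 150.80° from the x-axis; with |JK| = 36.7, K = J + 36.7·(cos 150.80°, sin 150.80°) = (-1.6748, 27.361). JK ⟂ KC; with |KC| = 23.6 on the right of JK, C = K + 23.6·(0.48786, 0.87292) = (9.8386, 47.962). Then |MC| = |C − M| = 48.961.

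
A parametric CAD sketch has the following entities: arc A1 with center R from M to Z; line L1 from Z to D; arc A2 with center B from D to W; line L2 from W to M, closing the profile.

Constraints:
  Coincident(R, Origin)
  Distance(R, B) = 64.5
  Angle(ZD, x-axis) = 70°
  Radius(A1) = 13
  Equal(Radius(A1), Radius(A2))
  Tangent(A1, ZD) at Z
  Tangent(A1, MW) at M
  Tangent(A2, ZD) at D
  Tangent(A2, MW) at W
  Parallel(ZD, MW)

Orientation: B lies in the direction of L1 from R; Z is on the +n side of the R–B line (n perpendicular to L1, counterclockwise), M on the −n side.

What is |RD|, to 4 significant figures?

65.80

The slot axis is L1's direction at 70.0°, so u = (cos 70.0°, sin 70.0°) = (0.3420, 0.9397) and n = (−sin 70.0°, cos 70.0°) = (-0.9397, 0.3420). R is at the origin and B lies 64.5 along u from R, so B = 64.5·u = (22.06, 60.61). Tangency of A1 to both parallel lines with radius 13.0 puts Z and M at R ± 13.0·n: Z = (-12.22, 4.446), M = (12.22, -4.446). Equal radii place D and W the same way about B: D = B + 13.0·n = (9.844, 65.06), W = B − 13.0·n = (34.28, 56.16). Then |RD| = |D − R| = 65.80.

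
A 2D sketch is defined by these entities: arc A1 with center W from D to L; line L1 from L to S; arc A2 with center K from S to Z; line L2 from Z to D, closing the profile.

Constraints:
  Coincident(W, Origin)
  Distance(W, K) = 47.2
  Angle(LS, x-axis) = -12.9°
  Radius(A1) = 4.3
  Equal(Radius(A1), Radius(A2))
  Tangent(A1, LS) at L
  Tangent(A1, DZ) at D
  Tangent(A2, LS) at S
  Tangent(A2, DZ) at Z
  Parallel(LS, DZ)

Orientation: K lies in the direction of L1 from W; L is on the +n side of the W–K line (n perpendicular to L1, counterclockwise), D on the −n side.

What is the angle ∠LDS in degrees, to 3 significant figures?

79.7°

The slot axis is L1's direction at -12.9°, so u = (cos -12.9°, sin -12.9°) = (0.975, -0.223) and n = (−sin -12.9°, cos -12.9°) = (0.223, 0.975). W is at the origin and K lies 47.2 along u from W, so K = 47.2·u = (46.0, -10.5). Tangency of A1 to both parallel lines with radius 4.3 puts L and D at W ± 4.3·n: L = (0.960, 4.19), D = (-0.960, -4.19). Equal radii place S and Z the same way about K: S = K + 4.3·n = (47.0, -6.35), Z = K − 4.3·n = (45.0, -14.7). Then cos ∠LDS = DL·DS / (|DL||DS|), giving 79.7°.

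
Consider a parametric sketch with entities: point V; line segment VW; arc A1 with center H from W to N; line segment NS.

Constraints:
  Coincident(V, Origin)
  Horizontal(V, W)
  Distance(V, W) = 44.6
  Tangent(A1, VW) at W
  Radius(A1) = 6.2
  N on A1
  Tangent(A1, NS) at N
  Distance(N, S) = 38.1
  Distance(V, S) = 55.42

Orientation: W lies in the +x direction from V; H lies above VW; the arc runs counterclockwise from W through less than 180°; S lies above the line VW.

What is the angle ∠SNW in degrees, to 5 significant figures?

122.73°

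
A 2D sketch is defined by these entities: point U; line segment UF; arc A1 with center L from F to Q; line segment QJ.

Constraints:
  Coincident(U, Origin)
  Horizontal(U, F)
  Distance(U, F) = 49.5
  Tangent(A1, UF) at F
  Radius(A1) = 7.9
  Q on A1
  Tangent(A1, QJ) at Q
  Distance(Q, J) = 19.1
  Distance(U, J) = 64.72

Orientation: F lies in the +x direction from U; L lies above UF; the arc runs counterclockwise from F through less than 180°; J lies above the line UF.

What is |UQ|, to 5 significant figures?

57.806

Checks: |LQ| = 7.900 ✓; ∠(LQ, QJ) = 90.00° ✓; |QJ| = 19.10 ✓; |UJ| = 64.72 ✓.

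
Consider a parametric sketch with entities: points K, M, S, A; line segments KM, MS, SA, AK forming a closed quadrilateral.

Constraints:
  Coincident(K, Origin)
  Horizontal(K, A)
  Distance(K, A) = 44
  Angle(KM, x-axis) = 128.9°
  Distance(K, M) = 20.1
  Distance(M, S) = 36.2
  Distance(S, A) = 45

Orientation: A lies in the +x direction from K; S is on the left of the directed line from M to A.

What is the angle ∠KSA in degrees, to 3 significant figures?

62.0°

K is at the origin; KA is horizontal with |KA| = 44.0 and A in +x, so A = (44.0, 0). KM runs at 128.9° with |KM| = 20.1, so M = (-12.6, 15.6). S is determined by |MS| = 36.2 and |SA| = 45.0 together: it lies at the intersection of circle(M, 36.2) and circle(A, 45.0). With |MA| = 58.7, the foot of the radical line on MA is 23.3 from M and the perpendicular offset is √(36.2² − 23.3²) = 27.7. Taking the left-of-MA solution: S = (17.2, 36.2).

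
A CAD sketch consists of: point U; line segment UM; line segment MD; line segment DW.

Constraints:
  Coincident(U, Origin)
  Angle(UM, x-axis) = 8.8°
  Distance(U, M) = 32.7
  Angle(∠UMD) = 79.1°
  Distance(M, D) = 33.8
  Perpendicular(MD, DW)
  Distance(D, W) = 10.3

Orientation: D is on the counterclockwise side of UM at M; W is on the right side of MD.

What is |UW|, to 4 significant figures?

50.61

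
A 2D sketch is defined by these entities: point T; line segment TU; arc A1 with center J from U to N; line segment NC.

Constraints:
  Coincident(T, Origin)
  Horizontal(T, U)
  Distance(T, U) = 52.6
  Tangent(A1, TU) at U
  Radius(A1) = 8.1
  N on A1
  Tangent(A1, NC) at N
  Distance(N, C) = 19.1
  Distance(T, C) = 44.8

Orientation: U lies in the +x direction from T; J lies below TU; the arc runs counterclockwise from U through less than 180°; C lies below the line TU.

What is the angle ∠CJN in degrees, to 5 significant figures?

67.019°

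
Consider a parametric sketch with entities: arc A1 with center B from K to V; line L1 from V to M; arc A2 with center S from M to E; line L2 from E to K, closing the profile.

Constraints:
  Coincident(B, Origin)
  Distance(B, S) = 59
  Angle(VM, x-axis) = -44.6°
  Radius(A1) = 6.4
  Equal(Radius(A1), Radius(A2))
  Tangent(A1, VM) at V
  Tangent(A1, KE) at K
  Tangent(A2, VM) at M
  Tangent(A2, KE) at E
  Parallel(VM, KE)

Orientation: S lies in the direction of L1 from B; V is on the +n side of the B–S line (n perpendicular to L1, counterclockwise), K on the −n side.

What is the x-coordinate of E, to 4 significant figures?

37.52

The slot axis is L1's direction at -44.6°, so u = (cos -44.6°, sin -44.6°) = (0.7120, -0.7022) and n = (−sin -44.6°, cos -44.6°) = (0.7022, 0.7120). B is at the origin and S lies 59.0 along u from B, so S = 59.0·u = (42.01, -41.43). Tangency of A1 to both parallel lines with radius 6.4 puts V and K at B ± 6.4·n: V = (4.494, 4.557), K = (-4.494, -4.557). Equal radii place M and E the same way about S: M = S + 6.4·n = (46.50, -36.87), E = S − 6.4·n = (37.52, -45.98). So E.x = 37.52.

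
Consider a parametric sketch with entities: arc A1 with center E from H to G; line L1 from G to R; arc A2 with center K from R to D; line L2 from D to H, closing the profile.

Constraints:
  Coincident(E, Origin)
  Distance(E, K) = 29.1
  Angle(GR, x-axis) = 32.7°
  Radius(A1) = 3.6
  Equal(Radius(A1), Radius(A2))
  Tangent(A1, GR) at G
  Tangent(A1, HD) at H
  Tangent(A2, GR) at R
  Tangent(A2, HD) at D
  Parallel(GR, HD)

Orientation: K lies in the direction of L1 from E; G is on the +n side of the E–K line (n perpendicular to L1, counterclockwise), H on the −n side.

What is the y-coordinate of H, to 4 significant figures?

-3.029

E is at the origin and K lies 29.1 along u from E, so K = 29.1·u = (24.49, 15.72). Tangency of A1 to both parallel lines with radius 3.6 puts G and H at E ± 3.6·n: G = (-1.945, 3.029), H = (1.945, -3.029). So H.y = -3.029.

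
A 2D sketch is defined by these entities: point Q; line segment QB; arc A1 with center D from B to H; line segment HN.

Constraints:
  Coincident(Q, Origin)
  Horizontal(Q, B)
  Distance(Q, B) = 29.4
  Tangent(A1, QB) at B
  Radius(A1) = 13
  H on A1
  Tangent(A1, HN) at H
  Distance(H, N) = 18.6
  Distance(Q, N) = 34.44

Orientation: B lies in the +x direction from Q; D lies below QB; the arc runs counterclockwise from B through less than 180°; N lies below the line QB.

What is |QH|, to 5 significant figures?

20.491

Checks: Q.y = 0.00, B.y = 0.00 ✓; |DH| = 13.00 ✓; ∠(DH, HN) = 90.00° ✓; |HN| = 18.60 ✓; |QN| = 34.44 ✓.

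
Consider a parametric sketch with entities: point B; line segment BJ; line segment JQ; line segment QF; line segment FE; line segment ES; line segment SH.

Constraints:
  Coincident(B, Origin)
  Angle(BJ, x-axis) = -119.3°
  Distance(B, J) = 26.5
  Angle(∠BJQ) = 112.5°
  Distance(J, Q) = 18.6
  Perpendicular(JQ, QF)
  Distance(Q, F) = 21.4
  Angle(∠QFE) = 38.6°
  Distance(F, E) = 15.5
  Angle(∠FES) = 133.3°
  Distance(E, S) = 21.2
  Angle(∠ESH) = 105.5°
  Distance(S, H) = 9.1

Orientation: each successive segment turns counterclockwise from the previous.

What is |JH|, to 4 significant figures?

24.58

B is at the origin; BJ runs at -119.3° with length 26.5, so J = (-12.97, -23.11). ∠BJQ = 112.5° gives JQ at -51.80° from the x-axis; with |JQ| = 18.6, Q = (-1.466, -37.73). JQ is perpendicular to QF, so QF runs at 38.20°; with |QF| = 21.4, F = (15.35, -24.49). ∠QFE = 38.6° gives FE at 179.6° from the x-axis; with |FE| = 15.5, E = (-0.1485, -24.38). ∠FES = 133.3° gives ES at -133.7° from the x-axis; with |ES| = 21.2, S = (-14.80, -39.71). ∠ESH = 105.5° gives SH at -59.20° from the x-axis; with |SH| = 9.1, H = (-10.14, -47.53). Then |JH| = |H − J| = 24.58.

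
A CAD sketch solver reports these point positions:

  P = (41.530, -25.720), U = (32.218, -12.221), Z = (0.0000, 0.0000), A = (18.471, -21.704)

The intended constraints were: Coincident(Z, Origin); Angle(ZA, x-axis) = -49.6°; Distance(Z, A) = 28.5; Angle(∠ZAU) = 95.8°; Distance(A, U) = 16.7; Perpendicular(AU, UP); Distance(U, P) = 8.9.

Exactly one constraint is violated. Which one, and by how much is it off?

Distance(U, P) = 8.9 — off by 7.50.

Z = (0.00, 0.00) ✓; ZA at -49.60° ✓; |ZA| = 28.50 ✓; ∠ZAU = 95.80° ✓; |AU| = 16.70 ✓; ∠(AU, UP) = 90.00° ✓; |UP| = 16.40 ✗.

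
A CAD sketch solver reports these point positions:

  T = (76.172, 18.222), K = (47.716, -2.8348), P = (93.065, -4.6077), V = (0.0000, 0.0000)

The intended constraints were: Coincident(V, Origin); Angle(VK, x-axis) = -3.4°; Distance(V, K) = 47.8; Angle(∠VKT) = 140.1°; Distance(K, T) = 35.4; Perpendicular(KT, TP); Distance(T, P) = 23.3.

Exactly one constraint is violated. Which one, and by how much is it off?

Distance(T, P) = 23.3 — off by 5.10.

V = (0.00, 0.00) ✓; VK at -3.400° ✓; |VK| = 47.80 ✓; ∠VKT = 140.1° ✓; |KT| = 35.40 ✓; ∠(KT, TP) = 90.00° ✓; |TP| = 28.40 ✗.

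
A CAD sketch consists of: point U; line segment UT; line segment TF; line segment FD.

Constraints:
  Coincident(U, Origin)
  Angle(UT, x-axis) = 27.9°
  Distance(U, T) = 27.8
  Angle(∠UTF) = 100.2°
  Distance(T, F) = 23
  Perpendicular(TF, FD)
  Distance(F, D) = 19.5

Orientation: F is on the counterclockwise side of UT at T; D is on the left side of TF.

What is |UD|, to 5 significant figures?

29.008

U is at the origin; UT runs at 27.9° with length 27.8, so T = 27.8·(cos 27.9°, sin 27.9°) = (24.569, 13.008). ∠UTF = 100.2°, so TF runs at 27.9° + (180° − 100.2°) = 107.70° from the x-axis; with |TF| = 23.0, F = T + 23.0·(cos 107.70°, sin 107.70°) = (17.576, 34.920). TF is perpendicular to FD; with |FD| = 19.5 on the left of TF, D = F + 19.5·(-0.95266, -0.30403) = (-1.0010, 28.991). Then |UD| = |D − U| = 29.008.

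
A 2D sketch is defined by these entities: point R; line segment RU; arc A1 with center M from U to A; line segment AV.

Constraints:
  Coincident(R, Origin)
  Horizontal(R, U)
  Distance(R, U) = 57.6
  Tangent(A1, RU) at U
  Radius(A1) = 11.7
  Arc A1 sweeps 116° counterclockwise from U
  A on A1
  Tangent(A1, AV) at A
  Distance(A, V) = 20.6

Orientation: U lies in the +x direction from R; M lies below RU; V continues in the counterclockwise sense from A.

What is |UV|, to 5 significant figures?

35.375

R is at the origin; RU is horizontal with |RU| = 57.6 and U on the +x side, so U = (57.600, 0.0000). Tangency of A1 to RU means the radius MU is perpendicular to RU, so M = U + (0, -11.7) = (57.600, -11.700). On A1, U sits at bearing 90° from M; a 116° counterclockwise sweep puts A at bearing 206°, so A = M + 11.7·(cos 206°, sin 206°) = (47.084, -16.829). A1 meets AV tangentially, so MA is at right angles to AV, so AV runs along (−sin 206°, cos 206°); with |AV| = 20.6, V = (56.115, -35.344). Then |UV| = |V − U| = 35.375.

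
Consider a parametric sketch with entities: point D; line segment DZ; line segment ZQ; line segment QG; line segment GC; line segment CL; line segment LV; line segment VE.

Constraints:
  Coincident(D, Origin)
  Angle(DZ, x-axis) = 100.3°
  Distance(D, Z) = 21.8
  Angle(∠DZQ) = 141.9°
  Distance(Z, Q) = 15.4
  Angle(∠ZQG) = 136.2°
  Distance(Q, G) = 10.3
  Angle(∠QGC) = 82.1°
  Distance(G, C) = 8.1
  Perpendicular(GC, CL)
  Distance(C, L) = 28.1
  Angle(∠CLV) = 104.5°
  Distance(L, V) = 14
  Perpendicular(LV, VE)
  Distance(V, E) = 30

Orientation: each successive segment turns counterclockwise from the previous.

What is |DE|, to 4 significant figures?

51.26

D is at the origin; DZ runs at 100.3° with length 21.8, so Z = (-3.898, 21.45). ∠DZQ = 141.9° gives ZQ at 138.4° from the x-axis; with |ZQ| = 15.4, Q = (-15.41, 31.67). ∠ZQG = 136.2° gives QG at -177.8° from the x-axis; with |QG| = 10.3, G = (-25.71, 31.28). ∠QGC = 82.1° gives GC at -79.90° from the x-axis; with |GC| = 8.1, C = (-24.29, 23.30). The perpendicularity gives CL at right angles to GC, so CL runs at 10.10°; with |CL| = 28.1, L = (3.379, 28.23). ∠CLV = 104.5° gives LV at 85.60° from the x-axis; with |LV| = 14.0, V = (4.453, 42.19). LV is perpendicular to VE, so VE runs at 175.6°; with |VE| = 30.0, E = (-25.46, 44.49). Then |DE| = |E − D| = 51.26.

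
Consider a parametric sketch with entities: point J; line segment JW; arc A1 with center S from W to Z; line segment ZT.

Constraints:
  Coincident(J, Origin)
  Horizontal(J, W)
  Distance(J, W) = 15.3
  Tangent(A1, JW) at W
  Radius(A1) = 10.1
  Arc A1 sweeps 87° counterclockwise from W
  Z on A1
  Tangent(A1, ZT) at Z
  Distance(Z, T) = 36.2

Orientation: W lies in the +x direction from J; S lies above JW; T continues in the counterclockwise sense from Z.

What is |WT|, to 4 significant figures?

47.27

J is at the origin; JW is horizontal with |JW| = 15.3 and W on the +x side, so W = (15.30, 0.000). Tangency of A1 to JW means the radius SW is perpendicular to JW, so S = W + (0, 10.1) = (15.30, 10.10). On A1, W sits at bearing -90° from S; an 87° counterclockwise sweep puts Z at bearing -3°, so Z = S + 10.1·(cos -3°, sin -3°) = (25.39, 9.571). A1 meets ZT tangentially, so SZ is at right angles to ZT, so ZT runs along (−sin -3°, cos -3°); with |ZT| = 36.2, T = (27.28, 45.72). Then |WT| = |T − W| = 47.27.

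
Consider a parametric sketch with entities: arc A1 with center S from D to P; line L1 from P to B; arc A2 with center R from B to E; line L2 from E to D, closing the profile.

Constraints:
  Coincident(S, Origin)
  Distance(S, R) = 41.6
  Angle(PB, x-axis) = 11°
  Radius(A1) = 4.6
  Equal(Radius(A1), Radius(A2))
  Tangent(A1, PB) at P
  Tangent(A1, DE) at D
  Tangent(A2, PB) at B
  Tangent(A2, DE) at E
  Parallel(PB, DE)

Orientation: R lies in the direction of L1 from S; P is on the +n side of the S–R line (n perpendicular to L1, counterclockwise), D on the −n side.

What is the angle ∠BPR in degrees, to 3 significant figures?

6.31°

The slot axis is L1's direction at 11.0°, so u = (cos 11.0°, sin 11.0°) = (0.982, 0.191) and n = (−sin 11.0°, cos 11.0°) = (-0.191, 0.982). S is at the origin and R lies 41.6 along u from S, so R = 41.6·u = (40.8, 7.94). Tangency of A1 to both parallel lines with radius 4.6 puts P and D at S ± 4.6·n: P = (-0.878, 4.52), D = (0.878, -4.52). Equal radii place B and E the same way about R: B = R + 4.6·n = (40.0, 12.5), E = R − 4.6·n = (41.7, 3.42). Then cos ∠BPR = PB·PR / (|PB||PR|), giving 6.31°.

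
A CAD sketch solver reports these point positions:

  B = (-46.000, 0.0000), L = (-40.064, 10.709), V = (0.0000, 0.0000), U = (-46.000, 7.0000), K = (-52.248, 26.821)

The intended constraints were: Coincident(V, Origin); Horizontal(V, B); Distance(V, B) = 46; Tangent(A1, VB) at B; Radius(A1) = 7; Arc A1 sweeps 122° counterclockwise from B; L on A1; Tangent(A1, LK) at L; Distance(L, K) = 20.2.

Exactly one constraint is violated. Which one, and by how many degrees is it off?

Tangent(A1, LK) at L — off by 5.10°.

V = (0.00, 0.00) ✓; V.y = 0.00, B.y = 0.00 ✓; |VB| = 46.00 ✓; ∠(UB, BV) = 90.00° ✓; |UB| = 7.000 ✓; bearing(U→L) − bearing(U→B) = 122.0° ✓; |UL| = 6.999 ✓; ∠(UL, LK) = 84.90° ✗; |LK| = 20.20 ✓.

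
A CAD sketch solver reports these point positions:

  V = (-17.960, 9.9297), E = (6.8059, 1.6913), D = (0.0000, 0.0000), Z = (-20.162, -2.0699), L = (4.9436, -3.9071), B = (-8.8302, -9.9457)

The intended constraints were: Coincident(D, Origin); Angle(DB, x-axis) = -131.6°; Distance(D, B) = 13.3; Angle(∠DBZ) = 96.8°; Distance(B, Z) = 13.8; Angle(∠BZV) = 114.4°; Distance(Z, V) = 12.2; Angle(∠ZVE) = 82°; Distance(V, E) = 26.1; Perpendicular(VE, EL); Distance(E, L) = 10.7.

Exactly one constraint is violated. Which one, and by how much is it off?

Distance(E, L) = 10.7 — off by 4.80.

D = (0.00, 0.00) ✓; DB at -131.6° ✓; |DB| = 13.30 ✓; ∠DBZ = 96.80° ✓; |BZ| = 13.80 ✓; ∠BZV = 114.4° ✓; |ZV| = 12.20 ✓; ∠ZVE = 82.00° ✓; |VE| = 26.10 ✓; ∠(VE, EL) = 90.00° ✓; |EL| = 5.900 ✗.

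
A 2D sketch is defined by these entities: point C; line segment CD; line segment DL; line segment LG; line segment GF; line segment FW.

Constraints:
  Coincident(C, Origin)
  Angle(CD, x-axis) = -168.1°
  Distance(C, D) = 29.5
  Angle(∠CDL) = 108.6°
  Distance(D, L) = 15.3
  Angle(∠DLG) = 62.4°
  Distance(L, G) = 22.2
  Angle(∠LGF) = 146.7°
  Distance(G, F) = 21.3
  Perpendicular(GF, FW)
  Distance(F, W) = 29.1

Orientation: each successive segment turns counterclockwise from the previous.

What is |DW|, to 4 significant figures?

28.13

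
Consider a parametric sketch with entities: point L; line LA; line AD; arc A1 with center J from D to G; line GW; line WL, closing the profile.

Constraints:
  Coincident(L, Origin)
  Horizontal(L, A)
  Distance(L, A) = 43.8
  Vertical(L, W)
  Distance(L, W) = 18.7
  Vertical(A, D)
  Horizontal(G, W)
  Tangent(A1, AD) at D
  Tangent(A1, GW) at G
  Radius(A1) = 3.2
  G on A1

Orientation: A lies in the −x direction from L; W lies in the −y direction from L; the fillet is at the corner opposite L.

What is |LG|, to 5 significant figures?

44.700

L is at the origin; L and A share the same y with |LA| = 43.8 and A on the −x side, so A = (-43.800, 0.0000). L and W share the same x with |LW| = 18.7 and W on the −y side, so W = (0.0000, -18.700). The virtual corner opposite L is at (-43.800, -18.700). Tangency of A1 to AD means the radius JD is perpendicular to AD and the tangent condition forces JG to be normal to GW, with radius 3.2, so the center J sits 3.2 in from both sides at J = (-40.600, -15.500). That places the tangent points at D = (-43.800, -15.500) on AD and G = (-40.600, -18.700) on GW. Then |LG| = |G − L| = 44.700.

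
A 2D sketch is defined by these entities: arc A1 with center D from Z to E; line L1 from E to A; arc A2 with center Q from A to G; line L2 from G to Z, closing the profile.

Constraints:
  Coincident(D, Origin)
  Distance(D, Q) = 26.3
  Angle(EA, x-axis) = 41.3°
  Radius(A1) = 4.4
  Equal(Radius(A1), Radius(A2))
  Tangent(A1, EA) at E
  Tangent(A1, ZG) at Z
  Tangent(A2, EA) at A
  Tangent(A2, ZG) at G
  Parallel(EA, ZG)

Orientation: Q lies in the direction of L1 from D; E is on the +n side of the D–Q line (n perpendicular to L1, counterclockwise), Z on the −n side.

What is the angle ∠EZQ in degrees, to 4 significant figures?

80.50°

D is at the origin and Q lies 26.3 along u from D, so Q = 26.3·u = (19.76, 17.36). Tangency of A1 to both parallel lines with radius 4.4 puts E and Z at D ± 4.4·n: E = (-2.904, 3.306), Z = (2.904, -3.306). Then cos ∠EZQ = ZE·ZQ / (|ZE||ZQ|), giving 80.50°.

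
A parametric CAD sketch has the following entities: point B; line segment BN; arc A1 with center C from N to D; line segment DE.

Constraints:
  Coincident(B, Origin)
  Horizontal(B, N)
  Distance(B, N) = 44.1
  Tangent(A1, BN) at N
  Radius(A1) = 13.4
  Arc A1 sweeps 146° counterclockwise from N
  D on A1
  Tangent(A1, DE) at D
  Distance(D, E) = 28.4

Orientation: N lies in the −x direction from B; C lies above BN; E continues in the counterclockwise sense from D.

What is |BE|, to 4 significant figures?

72.45

B is at the origin; B and N share the same y with |BN| = 44.1 and N on the −x side, so N = (-44.10, 0.000). The tangent condition forces CN to be normal to BN, so C = N + (0, 13.4) = (-44.10, 13.40). On A1, N sits at bearing -90° from C; a 146° counterclockwise sweep puts D at bearing 56°, so D = C + 13.4·(cos 56°, sin 56°) = (-36.61, 24.51). A1 meets DE tangentially, so CD is at right angles to DE, so DE runs along (−sin 56°, cos 56°); with |DE| = 28.4, E = (-60.15, 40.39). Then |BE| = |E − B| = 72.45.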